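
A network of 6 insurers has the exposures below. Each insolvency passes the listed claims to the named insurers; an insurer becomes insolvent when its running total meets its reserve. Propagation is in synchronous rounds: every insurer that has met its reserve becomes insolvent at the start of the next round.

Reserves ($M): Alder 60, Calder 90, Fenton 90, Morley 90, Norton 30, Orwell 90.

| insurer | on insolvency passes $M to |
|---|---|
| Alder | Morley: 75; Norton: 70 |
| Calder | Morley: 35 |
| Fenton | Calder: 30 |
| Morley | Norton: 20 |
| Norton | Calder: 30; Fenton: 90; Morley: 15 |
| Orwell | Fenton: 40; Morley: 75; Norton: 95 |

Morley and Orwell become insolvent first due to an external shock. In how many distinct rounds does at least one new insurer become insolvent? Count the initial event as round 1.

3

Round 1 — Morley, Orwell become insolvent (initial).
  Fenton: +40 → 40 < 90
  Norton: +20+95 → 115 ≥ 30
Round 2 — Norton becomes insolvent.
  Calder: +30 → 30 < 90
  Fenton: +90 → 130 ≥ 90
Round 3 — Fenton becomes insolvent.
  Calder: +30 → 60 < 90
No further insolvencies.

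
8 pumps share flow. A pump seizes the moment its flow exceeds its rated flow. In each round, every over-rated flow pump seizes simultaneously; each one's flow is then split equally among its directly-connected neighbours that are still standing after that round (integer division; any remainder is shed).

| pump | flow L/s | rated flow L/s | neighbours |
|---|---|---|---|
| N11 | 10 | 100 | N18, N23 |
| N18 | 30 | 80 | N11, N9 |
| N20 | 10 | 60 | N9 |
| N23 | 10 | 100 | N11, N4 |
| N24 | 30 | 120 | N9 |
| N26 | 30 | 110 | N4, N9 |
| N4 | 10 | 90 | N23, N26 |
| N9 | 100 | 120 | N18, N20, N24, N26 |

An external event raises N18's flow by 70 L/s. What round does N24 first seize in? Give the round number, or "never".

Round 1 — N18 at 100 > 80. N18 seizes.
  N18 sheds 100 L/s to N11, N9: 50 each.
    N11: 10+50 = 60 ≤ 100
    N9: 100+50 = 150 > 120
Round 2 — N9 seizes.
  N9 sheds 150 L/s to N20, N24, N26: 50 each.
    N20: 10+50 = 60 ≤ 60
    N24: 30+50 = 80 ≤ 120
    N26: 30+50 = 80 ≤ 110
No further seizures.

never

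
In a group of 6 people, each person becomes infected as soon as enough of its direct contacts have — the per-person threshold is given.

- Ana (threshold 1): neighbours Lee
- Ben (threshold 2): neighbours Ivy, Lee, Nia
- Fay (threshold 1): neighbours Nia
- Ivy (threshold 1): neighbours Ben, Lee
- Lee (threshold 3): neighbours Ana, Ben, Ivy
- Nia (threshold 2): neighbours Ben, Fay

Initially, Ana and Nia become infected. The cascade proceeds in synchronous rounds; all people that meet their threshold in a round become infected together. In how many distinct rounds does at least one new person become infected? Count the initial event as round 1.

Round 1 — Ana, Nia become infected (initial).
Round 2 — checking thresholds:
  Ben: 1 of 3 neighbours < 2, not yet.
  Fay: 1 of 1 neighbours ≥ 1, becomes infected.
  Lee: 1 of 3 neighbours < 3, not yet.
Round 3 — no new infections; cascade stops.

2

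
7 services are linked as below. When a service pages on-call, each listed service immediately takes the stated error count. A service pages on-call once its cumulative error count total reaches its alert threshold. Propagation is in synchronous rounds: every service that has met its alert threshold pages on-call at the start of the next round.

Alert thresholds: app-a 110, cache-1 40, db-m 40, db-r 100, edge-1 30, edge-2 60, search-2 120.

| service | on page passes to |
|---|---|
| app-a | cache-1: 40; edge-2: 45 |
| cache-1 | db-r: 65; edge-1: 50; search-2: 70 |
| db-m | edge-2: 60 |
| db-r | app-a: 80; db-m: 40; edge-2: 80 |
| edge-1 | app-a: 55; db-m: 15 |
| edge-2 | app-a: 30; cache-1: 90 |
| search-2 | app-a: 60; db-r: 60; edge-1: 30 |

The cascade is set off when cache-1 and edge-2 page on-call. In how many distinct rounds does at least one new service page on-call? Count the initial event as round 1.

2

Round 1 — cache-1, edge-2 page on-call (initial).
  app-a: +30 → 30 < 110
  db-r: +65 → 65 < 100
  edge-1: +50 → 50 ≥ 30
  search-2: +70 → 70 < 120
Round 2 — edge-1 pages on-call.
  app-a: +55 → 85 < 110
  db-m: +15 → 15 < 40
No further pages.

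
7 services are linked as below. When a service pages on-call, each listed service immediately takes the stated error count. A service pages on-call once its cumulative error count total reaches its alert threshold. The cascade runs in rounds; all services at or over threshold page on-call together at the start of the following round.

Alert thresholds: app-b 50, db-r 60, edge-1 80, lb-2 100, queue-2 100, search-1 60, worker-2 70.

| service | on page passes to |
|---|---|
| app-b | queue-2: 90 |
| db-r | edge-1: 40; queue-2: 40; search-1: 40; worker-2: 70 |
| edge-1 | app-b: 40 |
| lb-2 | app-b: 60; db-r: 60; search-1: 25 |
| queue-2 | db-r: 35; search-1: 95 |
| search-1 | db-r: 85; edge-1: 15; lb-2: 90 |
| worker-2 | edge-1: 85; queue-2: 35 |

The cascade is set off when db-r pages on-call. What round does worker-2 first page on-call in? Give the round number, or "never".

2

Round 1 — db-r pages on-call (initial).
  edge-1: +40 → 40 < 80
  queue-2: +40 → 40 < 100
  search-1: +40 → 40 < 60
  worker-2: +70 → 70 ≥ 70
Round 2 — worker-2 pages on-call.
  edge-1: +85 → 125 ≥ 80
  queue-2: +35 → 75 < 100
Round 3 — edge-1 pages on-call.
  app-b: +40 → 40 < 50
No further pages.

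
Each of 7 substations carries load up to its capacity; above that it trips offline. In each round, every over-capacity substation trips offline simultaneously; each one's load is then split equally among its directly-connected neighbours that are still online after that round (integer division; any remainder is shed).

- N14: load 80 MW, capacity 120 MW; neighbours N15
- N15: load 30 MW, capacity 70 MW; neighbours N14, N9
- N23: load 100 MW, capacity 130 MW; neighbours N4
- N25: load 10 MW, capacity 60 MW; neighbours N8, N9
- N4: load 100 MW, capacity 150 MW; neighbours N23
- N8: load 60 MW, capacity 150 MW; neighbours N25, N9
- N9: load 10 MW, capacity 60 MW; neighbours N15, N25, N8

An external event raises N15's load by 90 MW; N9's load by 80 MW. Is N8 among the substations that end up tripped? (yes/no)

no

Round 1 — N15 at 120 > 70; N9 at 90 > 60. N15, N9 trip offline.
  N15 sheds 120 MW to N14: 120 each.
    N14: 80+120 = 200 > 120
  N9 sheds 90 MW to N25, N8: 45 each.
    N25: 10+45 = 55 ≤ 60
    N8: 60+45 = 105 ≤ 150
Round 2 — N14 trips offline.
  N14 sheds 200 MW: no online neighbours, lost.
No further trips.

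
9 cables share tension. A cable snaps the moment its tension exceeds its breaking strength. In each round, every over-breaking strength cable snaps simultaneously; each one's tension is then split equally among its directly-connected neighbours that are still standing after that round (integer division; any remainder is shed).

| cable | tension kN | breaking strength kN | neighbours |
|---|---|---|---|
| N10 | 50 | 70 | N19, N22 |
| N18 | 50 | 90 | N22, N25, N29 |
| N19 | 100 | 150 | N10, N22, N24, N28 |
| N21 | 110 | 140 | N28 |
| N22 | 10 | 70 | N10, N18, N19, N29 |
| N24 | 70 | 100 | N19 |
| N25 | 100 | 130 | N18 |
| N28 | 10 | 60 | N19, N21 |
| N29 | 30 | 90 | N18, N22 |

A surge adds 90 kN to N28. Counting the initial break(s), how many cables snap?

2

Round 1 — N28 at 100 > 60. N28 snaps.
  N28 sheds 100 kN to N19, N21: 50 each.
    N19: 100+50 = 150 ≤ 150
    N21: 110+50 = 160 > 140
Round 2 — N21 snaps.
  N21 sheds 160 kN: no online neighbours, lost.
No further breaks.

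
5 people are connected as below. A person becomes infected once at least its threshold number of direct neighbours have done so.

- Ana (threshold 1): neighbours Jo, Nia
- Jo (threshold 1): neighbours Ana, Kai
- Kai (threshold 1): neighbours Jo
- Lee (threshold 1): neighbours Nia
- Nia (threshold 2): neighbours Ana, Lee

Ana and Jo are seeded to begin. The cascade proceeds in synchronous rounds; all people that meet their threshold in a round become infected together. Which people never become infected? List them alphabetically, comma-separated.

Lee, Nia

Round 1 — Ana, Jo become infected (initial).
Round 2 — checking thresholds:
  Kai: 1 of 1 neighbours ≥ 1, becomes infected.
  Nia: 1 of 2 neighbours < 2, below threshold.
Round 3 — no new infections; cascade stops.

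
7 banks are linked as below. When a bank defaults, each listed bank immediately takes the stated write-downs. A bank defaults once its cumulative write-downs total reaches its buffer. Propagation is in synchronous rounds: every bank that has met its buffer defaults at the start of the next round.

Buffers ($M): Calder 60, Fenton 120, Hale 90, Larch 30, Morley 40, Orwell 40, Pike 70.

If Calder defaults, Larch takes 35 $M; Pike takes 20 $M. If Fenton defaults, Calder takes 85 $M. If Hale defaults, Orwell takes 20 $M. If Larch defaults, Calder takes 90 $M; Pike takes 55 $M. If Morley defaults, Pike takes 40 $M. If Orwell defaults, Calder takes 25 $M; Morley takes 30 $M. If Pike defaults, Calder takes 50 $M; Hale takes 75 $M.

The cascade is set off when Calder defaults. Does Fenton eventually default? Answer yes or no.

Round 1 — Calder defaults (initial).
  Larch: +35 → 35 ≥ 30
  Pike: +20 → 20 < 70
Round 2 — Larch defaults.
  Pike: +55 → 75 ≥ 70
Round 3 — Pike defaults.
  Hale: +75 → 75 < 90
No further defaults.

no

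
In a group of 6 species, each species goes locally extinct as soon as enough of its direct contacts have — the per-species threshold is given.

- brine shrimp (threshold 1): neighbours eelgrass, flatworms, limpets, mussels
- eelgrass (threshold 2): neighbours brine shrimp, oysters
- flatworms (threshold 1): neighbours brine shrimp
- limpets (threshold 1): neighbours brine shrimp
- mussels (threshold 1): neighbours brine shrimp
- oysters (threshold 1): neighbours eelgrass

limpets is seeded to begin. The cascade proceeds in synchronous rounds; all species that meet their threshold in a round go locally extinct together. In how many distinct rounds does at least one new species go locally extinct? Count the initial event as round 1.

Round 1 — limpets goes locally extinct (initial).
Round 2 — checking thresholds:
  brine shrimp: 1 of 4 neighbours ≥ 1, goes locally extinct.
Round 3 — checking thresholds:
  eelgrass: 1 of 2 neighbours < 2, holds.
  flatworms: 1 of 1 neighbours ≥ 1, goes locally extinct.
  mussels: 1 of 1 neighbours ≥ 1, goes locally extinct.
Round 4 — no new extinctions; cascade stops.

3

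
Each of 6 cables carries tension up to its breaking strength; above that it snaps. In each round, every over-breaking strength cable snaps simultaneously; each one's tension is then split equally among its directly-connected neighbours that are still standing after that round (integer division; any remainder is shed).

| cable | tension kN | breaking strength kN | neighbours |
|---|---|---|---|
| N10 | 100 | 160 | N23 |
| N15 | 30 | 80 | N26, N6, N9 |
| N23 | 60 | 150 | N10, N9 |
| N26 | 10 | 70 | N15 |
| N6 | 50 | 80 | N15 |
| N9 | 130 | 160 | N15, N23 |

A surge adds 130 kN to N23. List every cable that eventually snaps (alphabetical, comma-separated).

N10, N15, N23, N26, N6, N9

Round 1 — N23 at 190 > 150. N23 snaps.
  N23 sheds 190 kN to N10, N9: 95 each.
    N10: 100+95 = 195 > 160
    N9: 130+95 = 225 > 160
Round 2 — N10, N9 snap.
  N10 sheds 195 kN: no online neighbours, lost.
  N9 sheds 225 kN to N15: 225 each.
    N15: 30+225 = 255 > 80
Round 3 — N15 snaps.
  N15 sheds 255 kN to N26, N6: 127 each (1 lost).
    N26: 10+127 = 137 > 70
    N6: 50+127 = 177 > 80
Round 4 — N26, N6 snap.
  N26 sheds 137 kN: no online neighbours, lost.
  N6 sheds 177 kN: no online neighbours, lost.
No further breaks.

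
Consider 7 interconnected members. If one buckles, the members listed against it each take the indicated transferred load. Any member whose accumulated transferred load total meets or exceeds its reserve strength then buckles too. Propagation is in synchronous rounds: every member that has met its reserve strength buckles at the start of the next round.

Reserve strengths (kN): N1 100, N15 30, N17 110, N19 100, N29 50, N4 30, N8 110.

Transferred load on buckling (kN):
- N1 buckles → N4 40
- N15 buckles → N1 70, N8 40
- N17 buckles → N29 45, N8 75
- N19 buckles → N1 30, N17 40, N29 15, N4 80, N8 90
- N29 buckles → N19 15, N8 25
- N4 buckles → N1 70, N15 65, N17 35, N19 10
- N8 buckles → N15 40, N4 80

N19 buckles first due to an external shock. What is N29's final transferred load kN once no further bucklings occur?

15

Round 1 — N19 buckles (initial).
  N1: +30 → 30 < 100
  N17: +40 → 40 < 110
  N29: +15 → 15 < 50
  N4: +80 → 80 ≥ 30
  N8: +90 → 90 < 110
Round 2 — N4 buckles.
  N1: +70 → 100 ≥ 100
  N15: +65 → 65 ≥ 30
  N17: +35 → 75 < 110
Round 3 — N1, N15 buckle.
  N8: +40 → 130 ≥ 110
Round 4 — N8 buckles.
No further bucklings.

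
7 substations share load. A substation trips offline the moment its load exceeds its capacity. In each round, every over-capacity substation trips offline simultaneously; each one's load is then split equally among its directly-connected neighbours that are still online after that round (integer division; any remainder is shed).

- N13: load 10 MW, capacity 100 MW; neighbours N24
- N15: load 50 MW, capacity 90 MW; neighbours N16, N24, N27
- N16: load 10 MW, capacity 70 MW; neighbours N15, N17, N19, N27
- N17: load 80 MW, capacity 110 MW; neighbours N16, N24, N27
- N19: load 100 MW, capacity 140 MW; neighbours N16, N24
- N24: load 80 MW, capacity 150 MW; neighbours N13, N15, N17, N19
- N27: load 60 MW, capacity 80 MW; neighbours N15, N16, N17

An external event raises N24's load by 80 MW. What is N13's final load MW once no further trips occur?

50

Round 1 — N24 at 160 > 150. N24 trips offline.
  N24 sheds 160 MW to N13, N15, N17, N19: 40 each.
    N13: 10+40 = 50 ≤ 100
    N15: 50+40 = 90 ≤ 90
    N17: 80+40 = 120 > 110
    N19: 100+40 = 140 ≤ 140
Round 2 — N17 trips offline.
  N17 sheds 120 MW to N16, N27: 60 each.
    N16: 10+60 = 70 ≤ 70
    N27: 60+60 = 120 > 80
Round 3 — N27 trips offline.
  N27 sheds 120 MW to N15, N16: 60 each.
    N15: 90+60 = 150 > 90
    N16: 70+60 = 130 > 70
Round 4 — N15, N16 trip offline.
  N15 sheds 150 MW: no online neighbours, lost.
  N16 sheds 130 MW to N19: 130 each.
    N19: 140+130 = 270 > 140
Round 5 — N19 trips offline.
  N19 sheds 270 MW: no online neighbours, lost.
No further trips.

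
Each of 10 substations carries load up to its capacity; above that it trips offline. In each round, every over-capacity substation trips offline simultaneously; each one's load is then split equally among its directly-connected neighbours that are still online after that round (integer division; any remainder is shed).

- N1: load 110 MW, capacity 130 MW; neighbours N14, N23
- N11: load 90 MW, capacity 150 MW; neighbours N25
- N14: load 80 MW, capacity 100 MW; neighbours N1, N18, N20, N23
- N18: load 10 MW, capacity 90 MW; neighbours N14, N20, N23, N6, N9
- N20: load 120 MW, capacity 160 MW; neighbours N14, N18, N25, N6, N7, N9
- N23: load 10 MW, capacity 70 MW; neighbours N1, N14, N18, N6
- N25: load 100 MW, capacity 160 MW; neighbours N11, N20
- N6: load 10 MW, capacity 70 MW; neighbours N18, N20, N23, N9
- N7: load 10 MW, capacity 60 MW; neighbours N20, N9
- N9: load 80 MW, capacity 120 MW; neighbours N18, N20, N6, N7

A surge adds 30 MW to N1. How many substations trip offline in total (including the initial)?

Round 1 — N1 at 140 > 130. N1 trips offline.
  N1 sheds 140 MW to N14, N23: 70 each.
    N14: 80+70 = 150 > 100
    N23: 10+70 = 80 > 70
Round 2 — N14, N23 trip offline.
  N14 sheds 150 MW to N18, N20: 75 each.
    N18: 10+75 = 85 ≤ 90
    N20: 120+75 = 195 > 160
  N23 sheds 80 MW to N18, N6: 40 each.
    N18: 85+40 = 125 > 90
    N6: 10+40 = 50 ≤ 70
Round 3 — N18, N20 trip offline.
  N18 sheds 125 MW to N6, N9: 62 each (1 lost).
    N6: 50+62 = 112 > 70
    N9: 80+62 = 142 > 120
  N20 sheds 195 MW to N25, N6, N7, N9: 48 each (3 lost).
    N25: 100+48 = 148 ≤ 160
    N6: 112+48 = 160 > 70
    N7: 10+48 = 58 ≤ 60
    N9: 142+48 = 190 > 120
Round 4 — N6, N9 trip offline.
  N6 sheds 160 MW: no online neighbours, lost.
  N9 sheds 190 MW to N7: 190 each.
    N7: 58+190 = 248 > 60
Round 5 — N7 trips offline.
  N7 sheds 248 MW: no online neighbours, lost.
No further trips.

8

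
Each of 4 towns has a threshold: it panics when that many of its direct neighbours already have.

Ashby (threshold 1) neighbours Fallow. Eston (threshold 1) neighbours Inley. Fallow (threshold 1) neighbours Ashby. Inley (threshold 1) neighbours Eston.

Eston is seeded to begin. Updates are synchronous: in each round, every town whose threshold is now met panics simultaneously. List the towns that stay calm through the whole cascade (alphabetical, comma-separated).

Round 1 — Eston panics (initial).
Round 2 — checking thresholds:
  Inley: 1 of 1 neighbours ≥ 1, panics.
Round 3 — no new panics; cascade stops.

Ashby, Fallow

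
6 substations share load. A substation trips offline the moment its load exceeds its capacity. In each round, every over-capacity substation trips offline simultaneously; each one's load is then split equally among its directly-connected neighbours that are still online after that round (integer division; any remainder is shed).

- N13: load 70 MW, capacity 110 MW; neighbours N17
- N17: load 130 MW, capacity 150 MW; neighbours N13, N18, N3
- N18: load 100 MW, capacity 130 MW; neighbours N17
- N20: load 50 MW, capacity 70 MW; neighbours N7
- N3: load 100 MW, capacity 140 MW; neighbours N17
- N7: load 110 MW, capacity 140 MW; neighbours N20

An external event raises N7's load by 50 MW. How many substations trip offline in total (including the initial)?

2

Round 1 — N7 at 160 > 140. N7 trips offline.
  N7 sheds 160 MW to N20: 160 each.
    N20: 50+160 = 210 > 70
Round 2 — N20 trips offline.
  N20 sheds 210 MW: no online neighbours, lost.
No further trips.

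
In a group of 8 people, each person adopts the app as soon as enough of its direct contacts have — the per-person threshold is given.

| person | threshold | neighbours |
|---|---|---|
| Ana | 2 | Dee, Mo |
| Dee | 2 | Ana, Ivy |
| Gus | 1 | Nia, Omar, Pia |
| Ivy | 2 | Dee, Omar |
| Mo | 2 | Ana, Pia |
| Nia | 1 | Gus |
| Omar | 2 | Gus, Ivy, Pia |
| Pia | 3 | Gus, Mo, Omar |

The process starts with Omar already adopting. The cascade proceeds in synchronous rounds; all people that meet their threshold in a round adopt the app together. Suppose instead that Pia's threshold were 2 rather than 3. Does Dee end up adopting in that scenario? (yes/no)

With Pia's threshold at 2:
Round 1 — Omar adopts the app (initial).
Round 2 — checking thresholds:
  Gus: 1 of 3 neighbours ≥ 1, adopts the app.
  Ivy: 1 of 2 neighbours < 2, holds.
  Pia: 1 of 3 neighbours < 2, holds.
Round 3 — checking thresholds:
  Ivy: 1 of 2 neighbours < 2, holds.
  Nia: 1 of 1 neighbours ≥ 1, adopts the app.
  Pia: 2 of 3 neighbours ≥ 2, adopts the app.
Round 4 — no new adoptions; cascade stops.

no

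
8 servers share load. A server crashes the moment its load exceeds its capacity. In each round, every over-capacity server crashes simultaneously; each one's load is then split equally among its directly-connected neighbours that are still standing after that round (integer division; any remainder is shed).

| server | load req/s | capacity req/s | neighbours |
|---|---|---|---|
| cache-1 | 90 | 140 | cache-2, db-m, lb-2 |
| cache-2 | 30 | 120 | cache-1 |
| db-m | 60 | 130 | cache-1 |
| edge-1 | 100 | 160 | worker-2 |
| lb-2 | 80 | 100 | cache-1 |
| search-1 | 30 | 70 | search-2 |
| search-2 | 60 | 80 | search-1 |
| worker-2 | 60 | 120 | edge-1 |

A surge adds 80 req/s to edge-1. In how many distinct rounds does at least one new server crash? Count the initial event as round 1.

Round 1 — edge-1 at 180 > 160. edge-1 crashes.
  edge-1 sheds 180 req/s to worker-2: 180 each.
    worker-2: 60+180 = 240 > 120
Round 2 — worker-2 crashes.
  worker-2 sheds 240 req/s: no online neighbours, lost.
No further crashes.

2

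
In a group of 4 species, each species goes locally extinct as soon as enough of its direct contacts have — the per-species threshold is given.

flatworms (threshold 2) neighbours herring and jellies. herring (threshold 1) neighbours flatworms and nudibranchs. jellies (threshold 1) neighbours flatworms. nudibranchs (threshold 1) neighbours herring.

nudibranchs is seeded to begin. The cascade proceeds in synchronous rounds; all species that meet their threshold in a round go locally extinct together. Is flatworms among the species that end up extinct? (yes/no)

no

Round 1 — nudibranchs goes locally extinct (initial).
Round 2 — checking thresholds:
  herring: 1 of 2 neighbours ≥ 1, goes locally extinct.
Round 3 — no new extinctions; cascade stops.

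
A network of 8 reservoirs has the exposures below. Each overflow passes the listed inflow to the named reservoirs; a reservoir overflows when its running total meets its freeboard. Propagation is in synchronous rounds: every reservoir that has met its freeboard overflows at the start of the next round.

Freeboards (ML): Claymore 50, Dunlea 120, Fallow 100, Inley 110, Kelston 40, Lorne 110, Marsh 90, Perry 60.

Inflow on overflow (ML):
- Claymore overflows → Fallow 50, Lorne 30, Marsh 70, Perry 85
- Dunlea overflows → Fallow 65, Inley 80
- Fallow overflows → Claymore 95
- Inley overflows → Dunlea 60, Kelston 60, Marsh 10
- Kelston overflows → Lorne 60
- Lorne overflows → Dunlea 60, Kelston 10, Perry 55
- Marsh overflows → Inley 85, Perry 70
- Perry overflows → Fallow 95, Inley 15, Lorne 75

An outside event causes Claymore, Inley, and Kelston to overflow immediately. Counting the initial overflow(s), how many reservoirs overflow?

7

Round 1 — Claymore, Inley, Kelston overflow (initial).
  Dunlea: +60 → 60 < 120
  Fallow: +50 → 50 < 100
  Lorne: +30+60 → 90 < 110
  Marsh: +70+10 → 80 < 90
  Perry: +85 → 85 ≥ 60
Round 2 — Perry overflows.
  Fallow: +95 → 145 ≥ 100
  Lorne: +75 → 165 ≥ 110
Round 3 — Fallow, Lorne overflow.
  Dunlea: +60 → 120 ≥ 120
Round 4 — Dunlea overflows.
No further overflows.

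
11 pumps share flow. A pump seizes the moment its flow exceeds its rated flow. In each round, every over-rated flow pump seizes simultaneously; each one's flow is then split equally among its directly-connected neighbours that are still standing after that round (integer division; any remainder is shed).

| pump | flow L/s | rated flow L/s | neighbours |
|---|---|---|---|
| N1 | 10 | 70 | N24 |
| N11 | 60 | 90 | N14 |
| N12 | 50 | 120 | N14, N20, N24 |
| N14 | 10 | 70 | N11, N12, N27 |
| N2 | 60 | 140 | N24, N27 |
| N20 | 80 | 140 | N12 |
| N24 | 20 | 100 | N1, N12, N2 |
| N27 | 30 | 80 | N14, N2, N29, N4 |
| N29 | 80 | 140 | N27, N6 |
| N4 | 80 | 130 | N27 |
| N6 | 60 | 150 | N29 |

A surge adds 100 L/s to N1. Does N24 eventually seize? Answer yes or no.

Round 1 — N1 at 110 > 70. N1 seizes.
  N1 sheds 110 L/s to N24: 110 each.
    N24: 20+110 = 130 > 100
Round 2 — N24 seizes.
  N24 sheds 130 L/s to N12, N2: 65 each.
    N12: 50+65 = 115 ≤ 120
    N2: 60+65 = 125 ≤ 140
No further seizures.

yes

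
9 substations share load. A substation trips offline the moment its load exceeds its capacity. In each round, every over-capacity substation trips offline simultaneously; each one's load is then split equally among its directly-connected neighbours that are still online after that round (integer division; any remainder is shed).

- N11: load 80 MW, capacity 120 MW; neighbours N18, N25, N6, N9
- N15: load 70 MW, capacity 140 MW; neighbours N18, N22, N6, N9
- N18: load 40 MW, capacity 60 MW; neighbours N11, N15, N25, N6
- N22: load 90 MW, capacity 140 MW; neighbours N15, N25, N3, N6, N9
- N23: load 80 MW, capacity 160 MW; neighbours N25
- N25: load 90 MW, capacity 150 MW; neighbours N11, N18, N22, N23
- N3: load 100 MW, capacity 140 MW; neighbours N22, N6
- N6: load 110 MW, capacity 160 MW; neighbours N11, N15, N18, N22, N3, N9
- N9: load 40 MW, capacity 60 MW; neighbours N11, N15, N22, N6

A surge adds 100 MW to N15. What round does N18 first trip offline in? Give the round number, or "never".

Round 1 — N15 at 170 > 140. N15 trips offline.
  N15 sheds 170 MW to N18, N22, N6, N9: 42 each (2 lost).
    N18: 40+42 = 82 > 60
    N22: 90+42 = 132 ≤ 140
    N6: 110+42 = 152 ≤ 160
    N9: 40+42 = 82 > 60
Round 2 — N18, N9 trip offline.
  N18 sheds 82 MW to N11, N25, N6: 27 each (1 lost).
    N11: 80+27 = 107 ≤ 120
    N25: 90+27 = 117 ≤ 150
    N6: 152+27 = 179 > 160
  N9 sheds 82 MW to N11, N22, N6: 27 each (1 lost).
    N11: 107+27 = 134 > 120
    N22: 132+27 = 159 > 140
    N6: 179+27 = 206 > 160
Round 3 — N11, N22, N6 trip offline.
  N11 sheds 134 MW to N25: 134 each.
    N25: 117+134 = 251 > 150
  N22 sheds 159 MW to N25, N3: 79 each (1 lost).
    N25: 251+79 = 330 > 150
    N3: 100+79 = 179 > 140
  N6 sheds 206 MW to N3: 206 each.
    N3: 179+206 = 385 > 140
Round 4 — N25, N3 trip offline.
  N25 sheds 330 MW to N23: 330 each.
    N23: 80+330 = 410 > 160
  N3 sheds 385 MW: no online neighbours, lost.
Round 5 — N23 trips offline.
  N23 sheds 410 MW: no online neighbours, lost.
No further trips.

2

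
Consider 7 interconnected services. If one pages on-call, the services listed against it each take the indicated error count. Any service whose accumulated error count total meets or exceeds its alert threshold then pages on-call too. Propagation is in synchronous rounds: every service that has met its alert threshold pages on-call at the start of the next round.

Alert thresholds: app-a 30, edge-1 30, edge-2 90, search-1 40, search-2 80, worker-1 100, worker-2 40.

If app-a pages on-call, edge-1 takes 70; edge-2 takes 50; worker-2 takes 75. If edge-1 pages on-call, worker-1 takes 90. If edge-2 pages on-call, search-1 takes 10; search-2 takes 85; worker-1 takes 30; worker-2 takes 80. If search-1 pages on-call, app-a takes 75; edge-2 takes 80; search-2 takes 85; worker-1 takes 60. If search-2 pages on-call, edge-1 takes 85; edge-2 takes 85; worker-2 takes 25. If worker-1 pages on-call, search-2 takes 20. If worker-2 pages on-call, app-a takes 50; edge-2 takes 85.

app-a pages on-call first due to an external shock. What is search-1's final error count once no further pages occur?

Round 1 — app-a pages on-call (initial).
  edge-1: +70 → 70 ≥ 30
  edge-2: +50 → 50 < 90
  worker-2: +75 → 75 ≥ 40
Round 2 — edge-1, worker-2 page on-call.
  edge-2: +85 → 135 ≥ 90
  worker-1: +90 → 90 < 100
Round 3 — edge-2 pages on-call.
  search-1: +10 → 10 < 40
  search-2: +85 → 85 ≥ 80
  worker-1: +30 → 120 ≥ 100
Round 4 — search-2, worker-1 page on-call.
No further pages.

10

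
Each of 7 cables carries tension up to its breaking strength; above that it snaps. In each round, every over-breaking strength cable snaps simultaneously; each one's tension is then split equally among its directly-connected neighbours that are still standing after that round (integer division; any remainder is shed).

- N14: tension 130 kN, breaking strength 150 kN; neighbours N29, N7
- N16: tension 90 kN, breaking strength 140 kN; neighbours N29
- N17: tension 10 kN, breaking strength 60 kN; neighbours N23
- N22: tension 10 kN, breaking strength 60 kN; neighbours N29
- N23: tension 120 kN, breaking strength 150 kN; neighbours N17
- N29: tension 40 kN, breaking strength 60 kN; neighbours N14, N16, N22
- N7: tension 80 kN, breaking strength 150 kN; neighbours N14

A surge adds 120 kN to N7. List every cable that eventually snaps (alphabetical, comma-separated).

Round 1 — N7 at 200 > 150. N7 snaps.
  N7 sheds 200 kN to N14: 200 each.
    N14: 130+200 = 330 > 150
Round 2 — N14 snaps.
  N14 sheds 330 kN to N29: 330 each.
    N29: 40+330 = 370 > 60
Round 3 — N29 snaps.
  N29 sheds 370 kN to N16, N22: 185 each.
    N16: 90+185 = 275 > 140
    N22: 10+185 = 195 > 60
Round 4 — N16, N22 snap.
  N16 sheds 275 kN: no online neighbours, lost.
  N22 sheds 195 kN: no online neighbours, lost.
No further breaks.

N14, N16, N22, N29, N7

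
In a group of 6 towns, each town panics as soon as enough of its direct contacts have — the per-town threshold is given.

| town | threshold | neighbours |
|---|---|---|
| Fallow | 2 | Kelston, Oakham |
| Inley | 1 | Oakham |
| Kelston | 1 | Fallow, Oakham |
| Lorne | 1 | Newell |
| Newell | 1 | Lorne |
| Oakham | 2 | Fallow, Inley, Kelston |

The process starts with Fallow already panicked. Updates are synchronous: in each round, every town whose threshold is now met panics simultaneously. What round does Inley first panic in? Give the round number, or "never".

4

Round 1 — Fallow panics (initial).
Round 2 — checking thresholds:
  Kelston: 1 of 2 neighbours ≥ 1, panics.
  Oakham: 1 of 3 neighbours < 2, below threshold.
Round 3 — checking thresholds:
  Oakham: 2 of 3 neighbours ≥ 2, panics.
Round 4 — checking thresholds:
  Inley: 1 of 1 neighbours ≥ 1, panics.
Round 5 — no new panics; cascade stops.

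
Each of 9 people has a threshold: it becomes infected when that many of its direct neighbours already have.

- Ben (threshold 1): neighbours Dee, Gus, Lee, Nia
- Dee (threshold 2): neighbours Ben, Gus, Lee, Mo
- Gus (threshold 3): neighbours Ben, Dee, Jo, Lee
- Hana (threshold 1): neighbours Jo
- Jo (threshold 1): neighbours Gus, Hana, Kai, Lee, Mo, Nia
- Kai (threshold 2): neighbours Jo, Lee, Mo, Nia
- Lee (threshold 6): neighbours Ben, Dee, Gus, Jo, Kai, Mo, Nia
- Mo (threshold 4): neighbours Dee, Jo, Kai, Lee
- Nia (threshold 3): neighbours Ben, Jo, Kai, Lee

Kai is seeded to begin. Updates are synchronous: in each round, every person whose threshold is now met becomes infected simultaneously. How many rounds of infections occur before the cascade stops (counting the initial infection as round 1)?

Round 1 — Kai becomes infected (initial).
Round 2 — checking thresholds:
  Jo: 1 of 6 neighbours ≥ 1, becomes infected.
  Lee: 1 of 7 neighbours < 6, not yet.
  Mo: 1 of 4 neighbours < 4, not yet.
  Nia: 1 of 4 neighbours < 3, not yet.
Round 3 — checking thresholds:
  Gus: 1 of 4 neighbours < 3, not yet.
  Hana: 1 of 1 neighbours ≥ 1, becomes infected.
  Lee: 2 of 7 neighbours < 6, not yet.
  Mo: 2 of 4 neighbours < 4, not yet.
  Nia: 2 of 4 neighbours < 3, not yet.
Round 4 — no new infections; cascade stops.

3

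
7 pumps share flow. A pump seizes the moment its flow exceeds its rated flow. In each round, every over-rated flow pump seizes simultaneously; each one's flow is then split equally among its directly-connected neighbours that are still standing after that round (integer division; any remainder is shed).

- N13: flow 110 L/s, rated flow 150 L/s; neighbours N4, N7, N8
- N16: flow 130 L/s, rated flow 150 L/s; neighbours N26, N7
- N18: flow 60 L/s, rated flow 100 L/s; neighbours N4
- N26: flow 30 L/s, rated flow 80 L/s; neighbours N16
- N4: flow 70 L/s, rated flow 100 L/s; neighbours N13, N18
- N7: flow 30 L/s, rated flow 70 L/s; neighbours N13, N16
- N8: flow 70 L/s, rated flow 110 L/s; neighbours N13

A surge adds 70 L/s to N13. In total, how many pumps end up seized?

7

Round 1 — N13 at 180 > 150. N13 seizes.
  N13 sheds 180 L/s to N4, N7, N8: 60 each.
    N4: 70+60 = 130 > 100
    N7: 30+60 = 90 > 70
    N8: 70+60 = 130 > 110
Round 2 — N4, N7, N8 seize.
  N4 sheds 130 L/s to N18: 130 each.
    N18: 60+130 = 190 > 100
  N7 sheds 90 L/s to N16: 90 each.
    N16: 130+90 = 220 > 150
  N8 sheds 130 L/s: no online neighbours, lost.
Round 3 — N16, N18 seize.
  N16 sheds 220 L/s to N26: 220 each.
    N26: 30+220 = 250 > 80
  N18 sheds 190 L/s: no online neighbours, lost.
Round 4 — N26 seizes.
  N26 sheds 250 L/s: no online neighbours, lost.
No further seizures.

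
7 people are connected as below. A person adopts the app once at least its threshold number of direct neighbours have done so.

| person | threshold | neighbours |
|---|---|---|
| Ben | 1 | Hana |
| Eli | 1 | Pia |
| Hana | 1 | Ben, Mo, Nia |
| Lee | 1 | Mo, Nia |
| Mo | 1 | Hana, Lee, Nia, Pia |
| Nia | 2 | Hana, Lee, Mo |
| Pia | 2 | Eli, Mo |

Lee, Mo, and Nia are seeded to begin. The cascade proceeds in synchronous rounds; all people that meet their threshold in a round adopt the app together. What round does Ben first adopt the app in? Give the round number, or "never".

Round 1 — Lee, Mo, Nia adopt the app (initial).
Round 2 — checking thresholds:
  Hana: 2 of 3 neighbours ≥ 1, adopts the app.
  Pia: 1 of 2 neighbours < 2, holds.
Round 3 — checking thresholds:
  Ben: 1 of 1 neighbours ≥ 1, adopts the app.
  Pia: 1 of 2 neighbours < 2, holds.
Round 4 — no new adoptions; cascade stops.

3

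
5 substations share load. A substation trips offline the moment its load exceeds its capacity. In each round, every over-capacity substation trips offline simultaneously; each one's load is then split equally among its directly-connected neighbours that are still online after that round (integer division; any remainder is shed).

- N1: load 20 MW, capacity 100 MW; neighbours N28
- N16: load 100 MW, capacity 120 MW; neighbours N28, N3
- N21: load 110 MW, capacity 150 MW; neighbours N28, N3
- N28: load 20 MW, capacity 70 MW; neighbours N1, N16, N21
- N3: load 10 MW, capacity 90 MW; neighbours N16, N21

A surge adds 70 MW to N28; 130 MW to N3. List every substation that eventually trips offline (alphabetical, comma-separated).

Round 1 — N28 at 90 > 70; N3 at 140 > 90. N28, N3 trip offline.
  N28 sheds 90 MW to N1, N16, N21: 30 each.
    N1: 20+30 = 50 ≤ 100
    N16: 100+30 = 130 > 120
    N21: 110+30 = 140 ≤ 150
  N3 sheds 140 MW to N16, N21: 70 each.
    N16: 130+70 = 200 > 120
    N21: 140+70 = 210 > 150
Round 2 — N16, N21 trip offline.
  N16 sheds 200 MW: no online neighbours, lost.
  N21 sheds 210 MW: no online neighbours, lost.
No further trips.

N16, N21, N28, N3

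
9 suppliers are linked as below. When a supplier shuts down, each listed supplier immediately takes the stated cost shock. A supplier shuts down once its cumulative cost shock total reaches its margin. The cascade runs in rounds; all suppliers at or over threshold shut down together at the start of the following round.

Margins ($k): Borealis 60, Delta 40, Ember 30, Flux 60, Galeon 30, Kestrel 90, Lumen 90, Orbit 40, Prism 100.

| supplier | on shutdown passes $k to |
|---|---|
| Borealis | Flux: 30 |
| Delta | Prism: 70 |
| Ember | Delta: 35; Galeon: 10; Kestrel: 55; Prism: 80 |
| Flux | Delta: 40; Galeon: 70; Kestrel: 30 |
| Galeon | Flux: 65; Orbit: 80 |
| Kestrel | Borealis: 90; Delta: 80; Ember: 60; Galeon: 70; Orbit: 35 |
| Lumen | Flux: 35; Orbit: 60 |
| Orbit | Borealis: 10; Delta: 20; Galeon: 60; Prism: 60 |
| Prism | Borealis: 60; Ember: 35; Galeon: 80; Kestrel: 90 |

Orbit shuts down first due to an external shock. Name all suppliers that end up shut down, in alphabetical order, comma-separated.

Round 1 — Orbit shuts down (initial).
  Borealis: +10 → 10 < 60
  Delta: +20 → 20 < 40
  Galeon: +60 → 60 ≥ 30
  Prism: +60 → 60 < 100
Round 2 — Galeon shuts down.
  Flux: +65 → 65 ≥ 60
Round 3 — Flux shuts down.
  Delta: +40 → 60 ≥ 40
  Kestrel: +30 → 30 < 90
Round 4 — Delta shuts down.
  Prism: +70 → 130 ≥ 100
Round 5 — Prism shuts down.
  Borealis: +60 → 70 ≥ 60
  Ember: +35 → 35 ≥ 30
  Kestrel: +90 → 120 ≥ 90
Round 6 — Borealis, Ember, Kestrel shut down.
No further shutdowns.

Borealis, Delta, Ember, Flux, Galeon, Kestrel, Orbit, Prism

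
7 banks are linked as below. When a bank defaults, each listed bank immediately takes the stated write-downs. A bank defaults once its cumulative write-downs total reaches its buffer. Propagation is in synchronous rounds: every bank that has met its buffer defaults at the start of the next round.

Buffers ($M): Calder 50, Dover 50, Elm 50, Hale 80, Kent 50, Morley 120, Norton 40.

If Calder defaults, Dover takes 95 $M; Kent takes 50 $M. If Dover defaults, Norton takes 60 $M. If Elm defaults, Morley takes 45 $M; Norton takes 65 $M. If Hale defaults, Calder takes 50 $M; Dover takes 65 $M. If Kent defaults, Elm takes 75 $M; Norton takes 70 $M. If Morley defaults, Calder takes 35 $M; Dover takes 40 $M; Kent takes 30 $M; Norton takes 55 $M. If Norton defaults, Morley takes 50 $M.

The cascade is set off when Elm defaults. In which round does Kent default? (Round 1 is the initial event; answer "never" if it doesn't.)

never

Round 1 — Elm defaults (initial).
  Morley: +45 → 45 < 120
  Norton: +65 → 65 ≥ 40
Round 2 — Norton defaults.
  Morley: +50 → 95 < 120
No further defaults.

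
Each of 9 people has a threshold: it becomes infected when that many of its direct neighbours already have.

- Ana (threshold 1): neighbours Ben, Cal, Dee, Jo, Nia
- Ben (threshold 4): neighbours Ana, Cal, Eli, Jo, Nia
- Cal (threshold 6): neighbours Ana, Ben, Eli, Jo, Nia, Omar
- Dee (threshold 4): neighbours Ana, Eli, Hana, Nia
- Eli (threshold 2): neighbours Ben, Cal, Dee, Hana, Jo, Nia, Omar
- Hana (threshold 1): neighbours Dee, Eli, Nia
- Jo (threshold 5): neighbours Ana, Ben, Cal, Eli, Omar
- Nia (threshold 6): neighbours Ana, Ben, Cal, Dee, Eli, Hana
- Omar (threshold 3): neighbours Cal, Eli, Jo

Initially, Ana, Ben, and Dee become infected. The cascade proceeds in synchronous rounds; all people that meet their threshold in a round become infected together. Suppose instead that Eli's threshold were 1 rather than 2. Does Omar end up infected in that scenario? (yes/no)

With Eli's threshold at 1:
Round 1 — Ana, Ben, Dee become infected (initial).
Round 2 — checking thresholds:
  Cal: 2 of 6 neighbours < 6, not yet.
  Eli: 2 of 7 neighbours ≥ 1, becomes infected.
  Hana: 1 of 3 neighbours ≥ 1, becomes infected.
  Jo: 2 of 5 neighbours < 5, not yet.
  Nia: 3 of 6 neighbours < 6, not yet.
Round 3 — no new infections; cascade stops.

no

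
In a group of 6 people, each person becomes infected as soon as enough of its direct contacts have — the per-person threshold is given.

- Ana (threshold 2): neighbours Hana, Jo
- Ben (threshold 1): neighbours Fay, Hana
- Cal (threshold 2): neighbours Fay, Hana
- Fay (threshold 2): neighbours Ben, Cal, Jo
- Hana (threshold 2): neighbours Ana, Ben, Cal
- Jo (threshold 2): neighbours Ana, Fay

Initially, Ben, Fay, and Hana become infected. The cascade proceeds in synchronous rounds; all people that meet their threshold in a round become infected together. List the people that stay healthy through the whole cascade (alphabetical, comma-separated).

Round 1 — Ben, Fay, Hana become infected (initial).
Round 2 — checking thresholds:
  Ana: 1 of 2 neighbours < 2, holds.
  Cal: 2 of 2 neighbours ≥ 2, becomes infected.
  Jo: 1 of 2 neighbours < 2, holds.
Round 3 — no new infections; cascade stops.

Ana, Jo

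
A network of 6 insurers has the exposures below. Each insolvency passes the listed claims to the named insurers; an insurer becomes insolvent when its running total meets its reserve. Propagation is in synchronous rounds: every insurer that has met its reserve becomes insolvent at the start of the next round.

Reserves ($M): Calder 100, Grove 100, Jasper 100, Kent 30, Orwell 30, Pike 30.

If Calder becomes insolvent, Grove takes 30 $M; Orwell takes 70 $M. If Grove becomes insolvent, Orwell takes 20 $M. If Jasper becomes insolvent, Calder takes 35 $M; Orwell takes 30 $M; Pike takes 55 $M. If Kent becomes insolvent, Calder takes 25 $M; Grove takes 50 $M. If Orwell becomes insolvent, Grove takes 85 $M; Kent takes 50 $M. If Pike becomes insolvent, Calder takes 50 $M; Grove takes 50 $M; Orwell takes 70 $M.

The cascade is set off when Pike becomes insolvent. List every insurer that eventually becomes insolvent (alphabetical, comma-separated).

Grove, Kent, Orwell, Pike

Round 1 — Pike becomes insolvent (initial).
  Calder: +50 → 50 < 100
  Grove: +50 → 50 < 100
  Orwell: +70 → 70 ≥ 30
Round 2 — Orwell becomes insolvent.
  Grove: +85 → 135 ≥ 100
  Kent: +50 → 50 ≥ 30
Round 3 — Grove, Kent become insolvent.
  Calder: +25 → 75 < 100
No further insolvencies.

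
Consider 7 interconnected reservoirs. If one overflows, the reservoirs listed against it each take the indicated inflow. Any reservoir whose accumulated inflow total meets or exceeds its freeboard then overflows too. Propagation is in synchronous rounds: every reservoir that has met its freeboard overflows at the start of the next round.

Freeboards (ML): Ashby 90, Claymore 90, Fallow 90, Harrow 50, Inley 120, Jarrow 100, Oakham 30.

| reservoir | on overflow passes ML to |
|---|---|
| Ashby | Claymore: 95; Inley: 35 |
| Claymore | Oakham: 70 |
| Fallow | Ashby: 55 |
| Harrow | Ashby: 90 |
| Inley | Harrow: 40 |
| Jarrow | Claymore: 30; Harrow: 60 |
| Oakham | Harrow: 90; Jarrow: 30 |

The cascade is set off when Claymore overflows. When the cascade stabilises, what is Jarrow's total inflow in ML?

30

Round 1 — Claymore overflows (initial).
  Oakham: +70 → 70 ≥ 30
Round 2 — Oakham overflows.
  Harrow: +90 → 90 ≥ 50
  Jarrow: +30 → 30 < 100
Round 3 — Harrow overflows.
  Ashby: +90 → 90 ≥ 90
Round 4 — Ashby overflows.
  Inley: +35 → 35 < 120
No further overflows.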